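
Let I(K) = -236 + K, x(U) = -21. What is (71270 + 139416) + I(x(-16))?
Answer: 210429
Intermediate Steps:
(71270 + 139416) + I(x(-16)) = (71270 + 139416) + (-236 - 21) = 210686 - 257 = 210429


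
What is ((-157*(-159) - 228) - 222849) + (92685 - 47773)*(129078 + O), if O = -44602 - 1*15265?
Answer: 3108206318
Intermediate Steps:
O = -59867 (O = -44602 - 15265 = -59867)
((-157*(-159) - 228) - 222849) + (92685 - 47773)*(129078 + O) = ((-157*(-159) - 228) - 222849) + (92685 - 47773)*(129078 - 59867) = ((24963 - 228) - 222849) + 44912*69211 = (24735 - 222849) + 3108404432 = -198114 + 3108404432 = 3108206318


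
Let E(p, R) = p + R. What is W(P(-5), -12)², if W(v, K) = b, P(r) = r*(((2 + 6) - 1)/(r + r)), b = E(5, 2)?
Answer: 49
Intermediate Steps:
E(p, R) = R + p
b = 7 (b = 2 + 5 = 7)
P(r) = 7/2 (P(r) = r*((8 - 1)/((2*r))) = r*(7*(1/(2*r))) = r*(7/(2*r)) = 7/2)
W(v, K) = 7
W(P(-5), -12)² = 7² = 49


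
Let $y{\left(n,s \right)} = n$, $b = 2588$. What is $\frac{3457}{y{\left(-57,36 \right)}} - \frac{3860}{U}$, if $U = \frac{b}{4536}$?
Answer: $- \frac{251739359}{36879} \approx -6826.1$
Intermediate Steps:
$U = \frac{647}{1134}$ ($U = \frac{2588}{4536} = 2588 \cdot \frac{1}{4536} = \frac{647}{1134} \approx 0.57055$)
$\frac{3457}{y{\left(-57,36 \right)}} - \frac{3860}{U} = \frac{3457}{-57} - \frac{3860}{\frac{647}{1134}} = 3457 \left(- \frac{1}{57}\right) - \frac{4377240}{647} = - \frac{3457}{57} - \frac{4377240}{647} = - \frac{251739359}{36879}$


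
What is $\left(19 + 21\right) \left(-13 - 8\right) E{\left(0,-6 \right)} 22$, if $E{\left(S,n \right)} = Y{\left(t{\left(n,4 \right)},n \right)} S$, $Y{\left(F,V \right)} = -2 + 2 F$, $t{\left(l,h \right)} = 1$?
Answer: $0$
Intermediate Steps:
$E{\left(S,n \right)} = 0$ ($E{\left(S,n \right)} = \left(-2 + 2 \cdot 1\right) S = \left(-2 + 2\right) S = 0 S = 0$)
$\left(19 + 21\right) \left(-13 - 8\right) E{\left(0,-6 \right)} 22 = \left(19 + 21\right) \left(-13 - 8\right) 0 \cdot 22 = 40 \left(-21\right) 0 \cdot 22 = \left(-840\right) 0 \cdot 22 = 0 \cdot 22 = 0$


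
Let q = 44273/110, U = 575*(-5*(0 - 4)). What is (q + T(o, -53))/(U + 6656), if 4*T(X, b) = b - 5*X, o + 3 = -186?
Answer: 68803/1997160 ≈ 0.034450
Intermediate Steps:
o = -189 (o = -3 - 186 = -189)
T(X, b) = -5*X/4 + b/4 (T(X, b) = (b - 5*X)/4 = -5*X/4 + b/4)
U = 11500 (U = 575*(-5*(-4)) = 575*20 = 11500)
q = 44273/110 (q = 44273*(1/110) = 44273/110 ≈ 402.48)
(q + T(o, -53))/(U + 6656) = (44273/110 + (-5/4*(-189) + (¼)*(-53)))/(11500 + 6656) = (44273/110 + (945/4 - 53/4))/18156 = (44273/110 + 223)*(1/18156) = (68803/110)*(1/18156) = 68803/1997160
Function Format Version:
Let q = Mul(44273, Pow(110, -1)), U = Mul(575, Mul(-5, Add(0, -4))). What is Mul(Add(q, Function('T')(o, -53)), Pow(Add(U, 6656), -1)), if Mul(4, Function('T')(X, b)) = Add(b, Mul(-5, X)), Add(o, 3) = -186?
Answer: Rational(68803, 1997160) ≈ 0.034450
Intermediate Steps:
o = -189 (o = Add(-3, -186) = -189)
Function('T')(X, b) = Add(Mul(Rational(-5, 4), X), Mul(Rational(1, 4), b)) (Function('T')(X, b) = Mul(Rational(1, 4), Add(b, Mul(-5, X))) = Add(Mul(Rational(-5, 4), X), Mul(Rational(1, 4), b)))
U = 11500 (U = Mul(575, Mul(-5, -4)) = Mul(575, 20) = 11500)
q = Rational(44273, 110) (q = Mul(44273, Rational(1, 110)) = Rational(44273, 110) ≈ 402.48)
Mul(Add(q, Function('T')(o, -53)), Pow(Add(U, 6656), -1)) = Mul(Add(Rational(44273, 110), Add(Mul(Rational(-5, 4), -189), Mul(Rational(1, 4), -53))), Pow(Add(11500, 6656), -1)) = Mul(Add(Rational(44273, 110), Add(Rational(945, 4), Rational(-53, 4))), Pow(18156, -1)) = Mul(Add(Rational(44273, 110), 223), Rational(1, 18156)) = Mul(Rational(68803, 110), Rational(1, 18156)) = Rational(68803, 1997160)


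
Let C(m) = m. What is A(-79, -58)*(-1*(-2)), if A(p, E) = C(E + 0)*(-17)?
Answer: 1972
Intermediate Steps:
A(p, E) = -17*E (A(p, E) = (E + 0)*(-17) = E*(-17) = -17*E)
A(-79, -58)*(-1*(-2)) = (-17*(-58))*(-1*(-2)) = 986*2 = 1972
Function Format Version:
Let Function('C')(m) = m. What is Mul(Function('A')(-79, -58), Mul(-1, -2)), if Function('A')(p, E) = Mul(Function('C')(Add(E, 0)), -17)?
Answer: 1972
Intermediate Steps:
Function('A')(p, E) = Mul(-17, E) (Function('A')(p, E) = Mul(Add(E, 0), -17) = Mul(E, -17) = Mul(-17, E))
Mul(Function('A')(-79, -58), Mul(-1, -2)) = Mul(Mul(-17, -58), Mul(-1, -2)) = Mul(986, 2) = 1972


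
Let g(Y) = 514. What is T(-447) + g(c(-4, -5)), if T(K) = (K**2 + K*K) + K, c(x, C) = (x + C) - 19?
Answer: 399685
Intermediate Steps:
c(x, C) = -19 + C + x (c(x, C) = (C + x) - 19 = -19 + C + x)
T(K) = K + 2*K**2 (T(K) = (K**2 + K**2) + K = 2*K**2 + K = K + 2*K**2)
T(-447) + g(c(-4, -5)) = -447*(1 + 2*(-447)) + 514 = -447*(1 - 894) + 514 = -447*(-893) + 514 = 399171 + 514 = 399685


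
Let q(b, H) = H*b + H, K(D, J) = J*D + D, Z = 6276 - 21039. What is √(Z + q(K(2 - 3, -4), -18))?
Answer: I*√14835 ≈ 121.8*I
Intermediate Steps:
Z = -14763
K(D, J) = D + D*J (K(D, J) = D*J + D = D + D*J)
q(b, H) = H + H*b
√(Z + q(K(2 - 3, -4), -18)) = √(-14763 - 18*(1 + (2 - 3)*(1 - 4))) = √(-14763 - 18*(1 - 1*(-3))) = √(-14763 - 18*(1 + 3)) = √(-14763 - 18*4) = √(-14763 - 72) = √(-14835) = I*√14835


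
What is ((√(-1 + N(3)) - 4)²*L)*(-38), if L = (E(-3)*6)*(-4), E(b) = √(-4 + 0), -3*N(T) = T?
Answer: 14592*√2 + 25536*I ≈ 20636.0 + 25536.0*I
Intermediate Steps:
N(T) = -T/3
E(b) = 2*I (E(b) = √(-4) = 2*I)
L = -48*I (L = ((2*I)*6)*(-4) = (12*I)*(-4) = -48*I ≈ -48.0*I)
((√(-1 + N(3)) - 4)²*L)*(-38) = ((√(-1 - ⅓*3) - 4)²*(-48*I))*(-38) = ((√(-1 - 1) - 4)²*(-48*I))*(-38) = ((√(-2) - 4)²*(-48*I))*(-38) = ((I*√2 - 4)²*(-48*I))*(-38) = ((-4 + I*√2)²*(-48*I))*(-38) = -48*I*(-4 + I*√2)²*(-38) = 1824*I*(-4 + I*√2)²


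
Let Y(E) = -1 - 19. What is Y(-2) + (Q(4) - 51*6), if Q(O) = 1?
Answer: -325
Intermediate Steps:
Y(E) = -20
Y(-2) + (Q(4) - 51*6) = -20 + (1 - 51*6) = -20 + (1 - 17*18) = -20 + (1 - 306) = -20 - 305 = -325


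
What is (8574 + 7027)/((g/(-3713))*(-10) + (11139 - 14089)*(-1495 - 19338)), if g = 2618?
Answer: 57926513/228191166730 ≈ 0.00025385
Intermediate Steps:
(8574 + 7027)/((g/(-3713))*(-10) + (11139 - 14089)*(-1495 - 19338)) = (8574 + 7027)/((2618/(-3713))*(-10) + (11139 - 14089)*(-1495 - 19338)) = 15601/((2618*(-1/3713))*(-10) - 2950*(-20833)) = 15601/(-2618/3713*(-10) + 61457350) = 15601/(26180/3713 + 61457350) = 15601/(228191166730/3713) = 15601*(3713/228191166730) = 57926513/228191166730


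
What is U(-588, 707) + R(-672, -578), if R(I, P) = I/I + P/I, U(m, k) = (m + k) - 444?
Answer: -108575/336 ≈ -323.14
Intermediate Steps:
U(m, k) = -444 + k + m (U(m, k) = (k + m) - 444 = -444 + k + m)
R(I, P) = 1 + P/I
U(-588, 707) + R(-672, -578) = (-444 + 707 - 588) + (-672 - 578)/(-672) = -325 - 1/672*(-1250) = -325 + 625/336 = -108575/336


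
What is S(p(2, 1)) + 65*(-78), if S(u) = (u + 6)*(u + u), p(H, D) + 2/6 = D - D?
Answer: -45664/9 ≈ -5073.8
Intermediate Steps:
p(H, D) = -⅓ (p(H, D) = -⅓ + (D - D) = -⅓ + 0 = -⅓)
S(u) = 2*u*(6 + u) (S(u) = (6 + u)*(2*u) = 2*u*(6 + u))
S(p(2, 1)) + 65*(-78) = 2*(-⅓)*(6 - ⅓) + 65*(-78) = 2*(-⅓)*(17/3) - 5070 = -34/9 - 5070 = -45664/9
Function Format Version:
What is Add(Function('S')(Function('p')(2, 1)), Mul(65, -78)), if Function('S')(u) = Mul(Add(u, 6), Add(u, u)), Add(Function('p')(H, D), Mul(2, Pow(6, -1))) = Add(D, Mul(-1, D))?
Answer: Rational(-45664, 9) ≈ -5073.8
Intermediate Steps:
Function('p')(H, D) = Rational(-1, 3) (Function('p')(H, D) = Add(Rational(-1, 3), Add(D, Mul(-1, D))) = Add(Rational(-1, 3), 0) = Rational(-1, 3))
Function('S')(u) = Mul(2, u, Add(6, u)) (Function('S')(u) = Mul(Add(6, u), Mul(2, u)) = Mul(2, u, Add(6, u)))
Add(Function('S')(Function('p')(2, 1)), Mul(65, -78)) = Add(Mul(2, Rational(-1, 3), Add(6, Rational(-1, 3))), Mul(65, -78)) = Add(Mul(2, Rational(-1, 3), Rational(17, 3)), -5070) = Add(Rational(-34, 9), -5070) = Rational(-45664, 9)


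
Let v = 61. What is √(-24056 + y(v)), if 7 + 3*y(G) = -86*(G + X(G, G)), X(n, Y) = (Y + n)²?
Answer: I*√4072335/3 ≈ 672.67*I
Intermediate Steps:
y(G) = -7/3 - 344*G²/3 - 86*G/3 (y(G) = -7/3 + (-86*(G + (G + G)²))/3 = -7/3 + (-86*(G + (2*G)²))/3 = -7/3 + (-86*(G + 4*G²))/3 = -7/3 + (-344*G² - 86*G)/3 = -7/3 + (-344*G²/3 - 86*G/3) = -7/3 - 344*G²/3 - 86*G/3)
√(-24056 + y(v)) = √(-24056 + (-7/3 - 344/3*61² - 86/3*61)) = √(-24056 + (-7/3 - 344/3*3721 - 5246/3)) = √(-24056 + (-7/3 - 1280024/3 - 5246/3)) = √(-24056 - 1285277/3) = √(-1357445/3) = I*√4072335/3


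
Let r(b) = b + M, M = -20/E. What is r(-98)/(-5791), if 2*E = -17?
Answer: 1626/98447 ≈ 0.016517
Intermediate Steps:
E = -17/2 (E = (½)*(-17) = -17/2 ≈ -8.5000)
M = 40/17 (M = -20/(-17/2) = -20*(-2/17) = 40/17 ≈ 2.3529)
r(b) = 40/17 + b (r(b) = b + 40/17 = 40/17 + b)
r(-98)/(-5791) = (40/17 - 98)/(-5791) = -1626/17*(-1/5791) = 1626/98447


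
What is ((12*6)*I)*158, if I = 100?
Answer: 1137600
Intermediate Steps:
((12*6)*I)*158 = ((12*6)*100)*158 = (72*100)*158 = 7200*158 = 1137600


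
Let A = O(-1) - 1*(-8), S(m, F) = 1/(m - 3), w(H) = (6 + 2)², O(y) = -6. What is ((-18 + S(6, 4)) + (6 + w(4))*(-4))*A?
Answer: -1786/3 ≈ -595.33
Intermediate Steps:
w(H) = 64 (w(H) = 8² = 64)
S(m, F) = 1/(-3 + m)
A = 2 (A = -6 - 1*(-8) = -6 + 8 = 2)
((-18 + S(6, 4)) + (6 + w(4))*(-4))*A = ((-18 + 1/(-3 + 6)) + (6 + 64)*(-4))*2 = ((-18 + 1/3) + 70*(-4))*2 = ((-18 + ⅓) - 280)*2 = (-53/3 - 280)*2 = -893/3*2 = -1786/3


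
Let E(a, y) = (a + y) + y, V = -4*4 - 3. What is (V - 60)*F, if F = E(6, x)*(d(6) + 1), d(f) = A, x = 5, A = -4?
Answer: 3792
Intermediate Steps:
V = -19 (V = -16 - 3 = -19)
d(f) = -4
E(a, y) = a + 2*y
F = -48 (F = (6 + 2*5)*(-4 + 1) = (6 + 10)*(-3) = 16*(-3) = -48)
(V - 60)*F = (-19 - 60)*(-48) = -79*(-48) = 3792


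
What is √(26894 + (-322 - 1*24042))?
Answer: √2530 ≈ 50.299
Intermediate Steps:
√(26894 + (-322 - 1*24042)) = √(26894 + (-322 - 24042)) = √(26894 - 24364) = √2530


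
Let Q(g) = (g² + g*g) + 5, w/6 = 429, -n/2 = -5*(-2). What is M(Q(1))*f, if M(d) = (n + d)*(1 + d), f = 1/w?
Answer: -4/99 ≈ -0.040404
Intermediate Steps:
n = -20 (n = -(-10)*(-2) = -2*10 = -20)
w = 2574 (w = 6*429 = 2574)
Q(g) = 5 + 2*g² (Q(g) = (g² + g²) + 5 = 2*g² + 5 = 5 + 2*g²)
f = 1/2574 ≈ 0.00038850
M(d) = (1 + d)*(-20 + d) (M(d) = (-20 + d)*(1 + d) = (1 + d)*(-20 + d))
M(Q(1))*f = (-20 + (5 + 2*1²)² - 19*(5 + 2*1²))*(1/2574) = (-20 + (5 + 2*1)² - 19*(5 + 2*1))*(1/2574) = (-20 + (5 + 2)² - 19*(5 + 2))*(1/2574) = (-20 + 7² - 19*7)*(1/2574) = (-20 + 49 - 133)*(1/2574) = -104*1/2574 = -4/99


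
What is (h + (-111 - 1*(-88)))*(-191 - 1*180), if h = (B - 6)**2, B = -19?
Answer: -223342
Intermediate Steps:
h = 625 (h = (-19 - 6)**2 = (-25)**2 = 625)
(h + (-111 - 1*(-88)))*(-191 - 1*180) = (625 + (-111 - 1*(-88)))*(-191 - 1*180) = (625 + (-111 + 88))*(-191 - 180) = (625 - 23)*(-371) = 602*(-371) = -223342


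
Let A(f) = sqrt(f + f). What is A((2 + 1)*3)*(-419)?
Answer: -1257*sqrt(2) ≈ -1777.7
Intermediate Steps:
A(f) = sqrt(2)*sqrt(f) (A(f) = sqrt(2*f) = sqrt(2)*sqrt(f))
A((2 + 1)*3)*(-419) = (sqrt(2)*sqrt((2 + 1)*3))*(-419) = (sqrt(2)*sqrt(3*3))*(-419) = (sqrt(2)*sqrt(9))*(-419) = (sqrt(2)*3)*(-419) = (3*sqrt(2))*(-419) = -1257*sqrt(2)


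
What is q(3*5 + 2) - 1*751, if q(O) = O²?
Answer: -462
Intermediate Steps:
q(3*5 + 2) - 1*751 = (3*5 + 2)² - 1*751 = (15 + 2)² - 751 = 17² - 751 = 289 - 751 = -462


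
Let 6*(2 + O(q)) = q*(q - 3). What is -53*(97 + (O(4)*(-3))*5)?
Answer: -6201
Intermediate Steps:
O(q) = -2 + q*(-3 + q)/6 (O(q) = -2 + (q*(q - 3))/6 = -2 + (q*(-3 + q))/6 = -2 + q*(-3 + q)/6)
-53*(97 + (O(4)*(-3))*5) = -53*(97 + ((-2 - ½*4 + (⅙)*4²)*(-3))*5) = -53*(97 + ((-2 - 2 + (⅙)*16)*(-3))*5) = -53*(97 + ((-2 - 2 + 8/3)*(-3))*5) = -53*(97 - 4/3*(-3)*5) = -53*(97 + 4*5) = -53*(97 + 20) = -53*117 = -6201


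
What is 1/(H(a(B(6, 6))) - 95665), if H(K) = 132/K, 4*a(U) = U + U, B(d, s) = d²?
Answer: -3/286973 ≈ -1.0454e-5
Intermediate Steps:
a(U) = U/2 (a(U) = (U + U)/4 = (2*U)/4 = U/2)
1/(H(a(B(6, 6))) - 95665) = 1/(132/(((½)*6²)) - 95665) = 1/(132/(((½)*36)) - 95665) = 1/(132/18 - 95665) = 1/(132*(1/18) - 95665) = 1/(22/3 - 95665) = 1/(-286973/3) = -3/286973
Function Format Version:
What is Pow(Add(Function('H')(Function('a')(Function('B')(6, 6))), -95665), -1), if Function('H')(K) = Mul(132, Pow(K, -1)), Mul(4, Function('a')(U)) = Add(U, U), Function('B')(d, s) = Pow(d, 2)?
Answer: Rational(-3, 286973) ≈ -1.0454e-5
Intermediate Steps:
Function('a')(U) = Mul(Rational(1, 2), U) (Function('a')(U) = Mul(Rational(1, 4), Add(U, U)) = Mul(Rational(1, 4), Mul(2, U)) = Mul(Rational(1, 2), U))
Pow(Add(Function('H')(Function('a')(Function('B')(6, 6))), -95665), -1) = Pow(Add(Mul(132, Pow(Mul(Rational(1, 2), Pow(6, 2)), -1)), -95665), -1) = Pow(Add(Mul(132, Pow(Mul(Rational(1, 2), 36), -1)), -95665), -1) = Pow(Add(Mul(132, Pow(18, -1)), -95665), -1) = Pow(Add(Mul(132, Rational(1, 18)), -95665), -1) = Pow(Add(Rational(22, 3), -95665), -1) = Pow(Rational(-286973, 3), -1) = Rational(-3, 286973)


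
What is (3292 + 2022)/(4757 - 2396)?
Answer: 5314/2361 ≈ 2.2507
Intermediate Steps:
(3292 + 2022)/(4757 - 2396) = 5314/2361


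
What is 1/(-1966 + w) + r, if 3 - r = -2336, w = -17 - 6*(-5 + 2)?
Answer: 4596134/1965 ≈ 2339.0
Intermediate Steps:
w = 1 (w = -17 - 6*(-3) = -17 + 18 = 1)
r = 2339 (r = 3 - 1*(-2336) = 3 + 2336 = 2339)
1/(-1966 + w) + r = 1/(-1966 + 1) + 2339 = 1/(-1965) + 2339 = -1/1965 + 2339 = 4596134/1965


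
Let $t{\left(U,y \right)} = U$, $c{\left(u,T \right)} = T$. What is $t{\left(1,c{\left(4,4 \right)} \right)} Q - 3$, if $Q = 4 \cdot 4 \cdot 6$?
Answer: $93$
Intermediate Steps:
$Q = 96$ ($Q = 16 \cdot 6 = 96$)
$t{\left(1,c{\left(4,4 \right)} \right)} Q - 3 = 1 \cdot 96 - 3 = 96 - 3 = 93$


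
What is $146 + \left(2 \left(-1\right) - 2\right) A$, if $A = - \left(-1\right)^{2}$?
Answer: $150$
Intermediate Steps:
$A = -1$ ($A = \left(-1\right) 1 = -1$)
$146 + \left(2 \left(-1\right) - 2\right) A = 146 + \left(2 \left(-1\right) - 2\right) \left(-1\right) = 146 + \left(-2 - 2\right) \left(-1\right) = 146 - -4 = 146 + 4 = 150$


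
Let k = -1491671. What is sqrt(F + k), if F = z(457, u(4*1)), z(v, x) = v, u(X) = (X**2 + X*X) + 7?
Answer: I*sqrt(1491214) ≈ 1221.2*I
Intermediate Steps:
u(X) = 7 + 2*X**2 (u(X) = (X**2 + X**2) + 7 = 2*X**2 + 7 = 7 + 2*X**2)
F = 457
sqrt(F + k) = sqrt(457 - 1491671) = sqrt(-1491214) = I*sqrt(1491214)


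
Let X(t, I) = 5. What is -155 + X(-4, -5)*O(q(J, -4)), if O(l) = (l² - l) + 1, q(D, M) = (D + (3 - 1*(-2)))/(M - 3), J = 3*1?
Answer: -6750/49 ≈ -137.76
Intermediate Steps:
J = 3
q(D, M) = (5 + D)/(-3 + M) (q(D, M) = (D + (3 + 2))/(-3 + M) = (D + 5)/(-3 + M) = (5 + D)/(-3 + M))
O(l) = 1 + l² - l
-155 + X(-4, -5)*O(q(J, -4)) = -155 + 5*(1 + ((5 + 3)/(-3 - 4))² - (5 + 3)/(-3 - 4)) = -155 + 5*(1 + (8/(-7))² - 8/(-7)) = -155 + 5*(1 + (-⅐*8)² - (-1)*8/7) = -155 + 5*(1 + (-8/7)² - 1*(-8/7)) = -155 + 5*(1 + 64/49 + 8/7) = -155 + 5*(169/49) = -155 + 845/49 = -6750/49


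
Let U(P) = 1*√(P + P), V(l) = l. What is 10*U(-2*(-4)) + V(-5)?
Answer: 35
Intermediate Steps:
U(P) = √2*√P (U(P) = 1*√(2*P) = 1*(√2*√P) = √2*√P)
10*U(-2*(-4)) + V(-5) = 10*(√2*√(-2*(-4))) - 5 = 10*(√2*√8) - 5 = 10*(√2*(2*√2)) - 5 = 10*4 - 5 = 40 - 5 = 35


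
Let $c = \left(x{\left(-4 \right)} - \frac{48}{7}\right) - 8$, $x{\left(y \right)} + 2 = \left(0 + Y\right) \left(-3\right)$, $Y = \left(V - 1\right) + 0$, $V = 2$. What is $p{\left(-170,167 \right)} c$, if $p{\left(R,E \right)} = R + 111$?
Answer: $\frac{8201}{7} \approx 1171.6$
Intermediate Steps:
$p{\left(R,E \right)} = 111 + R$
$Y = 1$ ($Y = \left(2 - 1\right) + 0 = 1 + 0 = 1$)
$x{\left(y \right)} = -5$ ($x{\left(y \right)} = -2 + \left(0 + 1\right) \left(-3\right) = -2 + 1 \left(-3\right) = -2 - 3 = -5$)
$c = - \frac{139}{7}$ ($c = \left(-5 - \frac{48}{7}\right) - 8 = - \frac{83}{7} - 8 = - \frac{139}{7} \approx -19.857$)
$p{\left(-170,167 \right)} c = \left(111 - 170\right) \left(- \frac{139}{7}\right) = \left(-59\right) \left(- \frac{139}{7}\right) = \frac{8201}{7}$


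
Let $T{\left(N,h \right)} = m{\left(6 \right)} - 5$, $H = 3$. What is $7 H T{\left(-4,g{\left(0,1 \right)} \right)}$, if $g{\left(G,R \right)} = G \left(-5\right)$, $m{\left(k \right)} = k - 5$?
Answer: $-84$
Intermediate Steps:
$m{\left(k \right)} = -5 + k$ ($m{\left(k \right)} = k - 5 = -5 + k$)
$g{\left(G,R \right)} = - 5 G$
$T{\left(N,h \right)} = -4$ ($T{\left(N,h \right)} = \left(-5 + 6\right) - 5 = 1 - 5 = -4$)
$7 H T{\left(-4,g{\left(0,1 \right)} \right)} = 7 \cdot 3 \left(-4\right) = 21 \left(-4\right) = -84$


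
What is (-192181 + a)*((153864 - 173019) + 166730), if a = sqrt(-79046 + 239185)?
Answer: -28361111075 + 147575*sqrt(160139) ≈ -2.8302e+10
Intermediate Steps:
a = sqrt(160139) ≈ 400.17
(-192181 + a)*((153864 - 173019) + 166730) = (-192181 + sqrt(160139))*((153864 - 173019) + 166730) = (-192181 + sqrt(160139))*(-19155 + 166730) = (-192181 + sqrt(160139))*147575 = -28361111075 + 147575*sqrt(160139)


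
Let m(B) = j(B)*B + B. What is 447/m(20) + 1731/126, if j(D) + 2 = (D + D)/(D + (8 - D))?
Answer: 32467/1680 ≈ 19.326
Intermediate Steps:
j(D) = -2 + D/4 (j(D) = -2 + (D + D)/(D + (8 - D)) = -2 + (2*D)/8 = -2 + (2*D)*(⅛) = -2 + D/4)
m(B) = B + B*(-2 + B/4) (m(B) = (-2 + B/4)*B + B = B*(-2 + B/4) + B = B + B*(-2 + B/4))
447/m(20) + 1731/126 = 447/(((¼)*20*(-4 + 20))) + 1731/126 = 447/(((¼)*20*16)) + 1731*(1/126) = 447/80 + 577/42 = 32467/1680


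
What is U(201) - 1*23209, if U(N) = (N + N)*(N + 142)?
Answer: 114677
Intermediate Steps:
U(N) = 2*N*(142 + N) (U(N) = (2*N)*(142 + N) = 2*N*(142 + N))
U(201) - 1*23209 = 2*201*(142 + 201) - 1*23209 = 2*201*343 - 23209 = 137886 - 23209 = 114677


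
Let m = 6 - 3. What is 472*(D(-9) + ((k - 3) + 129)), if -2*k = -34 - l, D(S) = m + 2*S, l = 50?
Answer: 72216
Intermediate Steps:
m = 3
D(S) = 3 + 2*S
k = 42 (k = -(-34 - 1*50)/2 = -(-34 - 50)/2 = -½*(-84) = 42)
472*(D(-9) + ((k - 3) + 129)) = 472*((3 + 2*(-9)) + ((42 - 3) + 129)) = 472*((3 - 18) + (39 + 129)) = 472*(-15 + 168) = 472*153 = 72216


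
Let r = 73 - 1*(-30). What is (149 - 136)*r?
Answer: 1339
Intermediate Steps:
r = 103 (r = 73 + 30 = 103)
(149 - 136)*r = (149 - 136)*103 = 13*103 = 1339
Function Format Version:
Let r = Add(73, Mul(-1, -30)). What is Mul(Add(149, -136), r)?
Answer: 1339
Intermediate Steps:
r = 103 (r = Add(73, 30) = 103)
Mul(Add(149, -136), r) = Mul(Add(149, -136), 103) = Mul(13, 103) = 1339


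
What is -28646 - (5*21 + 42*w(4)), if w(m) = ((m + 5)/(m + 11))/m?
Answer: -287573/10 ≈ -28757.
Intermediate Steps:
w(m) = (5 + m)/(m*(11 + m)) (w(m) = ((5 + m)/(11 + m))/m = (5 + m)/(m*(11 + m)))
-28646 - (5*21 + 42*w(4)) = -28646 - (5*21 + 42*((5 + 4)/(4*(11 + 4)))) = -28646 - (105 + 42*((¼)*9/15)) = -28646 - (105 + 42*((¼)*(1/15)*9)) = -28646 - (105 + 42*(3/20)) = -28646 - (105 + 63/10) = -28646 - 1*1113/10 = -28646 - 1113/10 = -287573/10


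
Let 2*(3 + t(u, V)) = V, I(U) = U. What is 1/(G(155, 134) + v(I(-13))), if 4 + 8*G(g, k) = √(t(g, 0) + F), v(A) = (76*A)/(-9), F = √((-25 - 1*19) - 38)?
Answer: 1/(1967/18 + √(-3 + I*√82)/8) ≈ 0.009132 - 2.61e-5*I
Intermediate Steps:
t(u, V) = -3 + V/2
F = I*√82 (F = √((-25 - 19) - 38) = √(-44 - 38) = √(-82) = I*√82 ≈ 9.0554*I)
v(A) = -76*A/9 (v(A) = (76*A)*(-⅑) = -76*A/9)
G(g, k) = -½ + √(-3 + I*√82)/8 (G(g, k) = -½ + √((-3 + (½)*0) + I*√82)/8 = -½ + √((-3 + 0) + I*√82)/8 = -½ + √(-3 + I*√82)/8)
1/(G(155, 134) + v(I(-13))) = 1/((-½ + √(-3 + I*√82)/8) - 76/9*(-13)) = 1/((-½ + √(-3 + I*√82)/8) + 988/9) = 1/(1967/18 + √(-3 + I*√82)/8)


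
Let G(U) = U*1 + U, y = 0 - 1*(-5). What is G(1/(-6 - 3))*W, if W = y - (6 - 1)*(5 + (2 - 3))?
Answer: 10/3 ≈ 3.3333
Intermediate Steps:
y = 5 (y = 0 + 5 = 5)
G(U) = 2*U (G(U) = U + U = 2*U)
W = -15 (W = 5 - (6 - 1)*(5 + (2 - 3)) = 5 - 5*(5 - 1) = 5 - 5*4 = 5 - 1*20 = 5 - 20 = -15)
G(1/(-6 - 3))*W = (2/(-6 - 3))*(-15) = (2/(-9))*(-15) = (2*(-⅑))*(-15) = -2/9*(-15) = 10/3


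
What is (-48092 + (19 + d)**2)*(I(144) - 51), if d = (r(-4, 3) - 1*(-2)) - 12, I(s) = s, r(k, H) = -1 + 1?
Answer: -4465023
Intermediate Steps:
r(k, H) = 0
d = -10 (d = (0 - 1*(-2)) - 12 = (0 + 2) - 12 = 2 - 12 = -10)
(-48092 + (19 + d)**2)*(I(144) - 51) = (-48092 + (19 - 10)**2)*(144 - 51) = (-48092 + 9**2)*93 = (-48092 + 81)*93 = -48011*93 = -4465023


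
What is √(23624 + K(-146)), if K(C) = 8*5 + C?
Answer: √23518 ≈ 153.36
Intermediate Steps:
K(C) = 40 + C
√(23624 + K(-146)) = √(23624 + (40 - 146)) = √(23624 - 106) = √23518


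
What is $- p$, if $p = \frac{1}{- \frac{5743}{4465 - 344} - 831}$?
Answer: $\frac{4121}{3430294} \approx 0.0012014$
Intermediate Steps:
$p = - \frac{4121}{3430294}$ ($p = \frac{1}{- \frac{5743}{4121} - 831} = \frac{1}{- \frac{3430294}{4121}} = - \frac{4121}{3430294} \approx -0.0012014$)
$- p = \left(-1\right) \left(- \frac{4121}{3430294}\right) = \frac{4121}{3430294}$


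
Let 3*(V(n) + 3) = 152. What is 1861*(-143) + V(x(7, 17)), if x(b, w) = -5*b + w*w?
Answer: -798226/3 ≈ -2.6608e+5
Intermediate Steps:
x(b, w) = w² - 5*b (x(b, w) = -5*b + w² = w² - 5*b)
V(n) = 143/3 (V(n) = -3 + (⅓)*152 = -3 + 152/3 = 143/3)
1861*(-143) + V(x(7, 17)) = 1861*(-143) + 143/3 = -266123 + 143/3 = -798226/3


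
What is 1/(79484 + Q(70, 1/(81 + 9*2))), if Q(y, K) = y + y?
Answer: 1/79624 ≈ 1.2559e-5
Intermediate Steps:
Q(y, K) = 2*y
1/(79484 + Q(70, 1/(81 + 9*2))) = 1/(79484 + 2*70) = 1/(79484 + 140) = 1/79624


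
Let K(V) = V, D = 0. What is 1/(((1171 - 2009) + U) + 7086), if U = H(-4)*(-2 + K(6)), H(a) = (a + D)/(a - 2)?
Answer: 3/18752 ≈ 0.00015998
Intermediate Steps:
H(a) = a/(-2 + a) (H(a) = (a + 0)/(a - 2) = a/(-2 + a))
U = 8/3 (U = (-4/(-2 - 4))*(-2 + 6) = -4/(-6)*4 = -4*(-1/6)*4 = (2/3)*4 = 8/3 ≈ 2.6667)
1/(((1171 - 2009) + U) + 7086) = 1/(((1171 - 2009) + 8/3) + 7086) = 1/((-838 + 8/3) + 7086) = 1/(-2506/3 + 7086) = 1/(18752/3) = 3/18752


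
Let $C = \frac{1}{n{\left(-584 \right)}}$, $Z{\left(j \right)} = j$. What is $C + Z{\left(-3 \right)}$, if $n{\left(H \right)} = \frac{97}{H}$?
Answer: $- \frac{875}{97} \approx -9.0206$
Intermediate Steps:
$C = - \frac{584}{97}$ ($C = \frac{1}{97 \frac{1}{-584}} = \frac{1}{97 \left(- \frac{1}{584}\right)} = \frac{1}{- \frac{97}{584}} = - \frac{584}{97} \approx -6.0206$)
$C + Z{\left(-3 \right)} = - \frac{584}{97} - 3 = - \frac{875}{97}$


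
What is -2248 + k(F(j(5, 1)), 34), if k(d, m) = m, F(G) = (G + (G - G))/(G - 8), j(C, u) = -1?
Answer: -2214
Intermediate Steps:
F(G) = G/(-8 + G) (F(G) = (G + 0)/(-8 + G) = G/(-8 + G))
-2248 + k(F(j(5, 1)), 34) = -2248 + 34 = -2214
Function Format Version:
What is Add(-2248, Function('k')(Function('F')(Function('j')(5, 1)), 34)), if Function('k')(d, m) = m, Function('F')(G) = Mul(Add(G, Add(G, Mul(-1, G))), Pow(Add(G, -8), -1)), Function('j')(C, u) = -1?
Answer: -2214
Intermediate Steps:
Function('F')(G) = Mul(G, Pow(Add(-8, G), -1)) (Function('F')(G) = Mul(Add(G, 0), Pow(Add(-8, G), -1)) = Mul(G, Pow(Add(-8, G), -1)))
Add(-2248, Function('k')(Function('F')(Function('j')(5, 1)), 34)) = Add(-2248, 34) = -2214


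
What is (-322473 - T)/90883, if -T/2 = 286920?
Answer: 251367/90883 ≈ 2.7658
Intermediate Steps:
T = -573840 (T = -2*286920 = -573840)
(-322473 - T)/90883 = (-322473 - 1*(-573840))/90883 = (-322473 + 573840)*(1/90883) = 251367*(1/90883) = 251367/90883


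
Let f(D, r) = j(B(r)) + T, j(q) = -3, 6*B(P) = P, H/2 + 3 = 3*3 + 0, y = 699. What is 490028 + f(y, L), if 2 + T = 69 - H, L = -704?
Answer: 490080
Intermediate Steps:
H = 12 (H = -6 + 2*(3*3 + 0) = -6 + 2*(9 + 0) = -6 + 2*9 = -6 + 18 = 12)
B(P) = P/6
T = 55 (T = -2 + (69 - 1*12) = -2 + (69 - 12) = -2 + 57 = 55)
f(D, r) = 52 (f(D, r) = -3 + 55 = 52)
490028 + f(y, L) = 490028 + 52 = 490080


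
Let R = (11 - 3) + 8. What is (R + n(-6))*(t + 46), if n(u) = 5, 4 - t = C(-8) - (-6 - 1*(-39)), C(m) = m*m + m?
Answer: 567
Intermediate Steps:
C(m) = m + m² (C(m) = m² + m = m + m²)
R = 16 (R = 8 + 8 = 16)
t = -19 (t = 4 - (-8*(1 - 8) - (-6 - 1*(-39))) = 4 - (-8*(-7) - (-6 + 39)) = 4 - (56 - 1*33) = 4 - (56 - 33) = 4 - 1*23 = 4 - 23 = -19)
(R + n(-6))*(t + 46) = (16 + 5)*(-19 + 46) = 21*27 = 567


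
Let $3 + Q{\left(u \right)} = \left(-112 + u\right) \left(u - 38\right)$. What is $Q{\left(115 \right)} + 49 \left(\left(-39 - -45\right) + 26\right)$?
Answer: $1796$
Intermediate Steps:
$Q{\left(u \right)} = -3 + \left(-112 + u\right) \left(-38 + u\right)$ ($Q{\left(u \right)} = -3 + \left(-112 + u\right) \left(u - 38\right) = -3 + \left(-112 + u\right) \left(-38 + u\right)$)
$Q{\left(115 \right)} + 49 \left(\left(-39 - -45\right) + 26\right) = \left(4253 + 115^{2} - 17250\right) + 49 \left(\left(-39 - -45\right) + 26\right) = \left(4253 + 13225 - 17250\right) + 49 \left(\left(-39 + 45\right) + 26\right) = 228 + 49 \left(6 + 26\right) = 228 + 49 \cdot 32 = 228 + 1568 = 1796$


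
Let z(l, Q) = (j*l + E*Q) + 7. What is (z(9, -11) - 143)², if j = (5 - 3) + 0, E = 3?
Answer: 22801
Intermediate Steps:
j = 2 (j = 2 + 0 = 2)
z(l, Q) = 7 + 2*l + 3*Q (z(l, Q) = (2*l + 3*Q) + 7 = 7 + 2*l + 3*Q)
(z(9, -11) - 143)² = ((7 + 2*9 + 3*(-11)) - 143)² = ((7 + 18 - 33) - 143)² = (-8 - 143)² = (-151)² = 22801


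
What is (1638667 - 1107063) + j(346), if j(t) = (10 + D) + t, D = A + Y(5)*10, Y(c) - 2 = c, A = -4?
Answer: 532026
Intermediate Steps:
Y(c) = 2 + c
D = 66 (D = -4 + (2 + 5)*10 = -4 + 7*10 = -4 + 70 = 66)
j(t) = 76 + t (j(t) = (10 + 66) + t = 76 + t)
(1638667 - 1107063) + j(346) = (1638667 - 1107063) + (76 + 346) = 531604 + 422 = 532026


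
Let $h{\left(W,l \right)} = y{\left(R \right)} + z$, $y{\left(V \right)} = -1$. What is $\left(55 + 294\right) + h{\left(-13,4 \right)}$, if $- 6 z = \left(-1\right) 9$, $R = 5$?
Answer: $\frac{699}{2} \approx 349.5$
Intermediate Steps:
$z = \frac{3}{2}$ ($z = - \frac{\left(-1\right) 9}{6} = \left(- \frac{1}{6}\right) \left(-9\right) = \frac{3}{2} \approx 1.5$)
$h{\left(W,l \right)} = \frac{1}{2}$ ($h{\left(W,l \right)} = -1 + \frac{3}{2} = \frac{1}{2}$)
$\left(55 + 294\right) + h{\left(-13,4 \right)} = \left(55 + 294\right) + \frac{1}{2} = 349 + \frac{1}{2} = \frac{699}{2}$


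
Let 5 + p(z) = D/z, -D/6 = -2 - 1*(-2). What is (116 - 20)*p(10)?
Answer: -480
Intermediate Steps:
D = 0 (D = -6*(-2 - 1*(-2)) = -6*(-2 + 2) = -6*0 = 0)
p(z) = -5 (p(z) = -5 + 0/z = -5 + 0 = -5)
(116 - 20)*p(10) = (116 - 20)*(-5) = 96*(-5) = -480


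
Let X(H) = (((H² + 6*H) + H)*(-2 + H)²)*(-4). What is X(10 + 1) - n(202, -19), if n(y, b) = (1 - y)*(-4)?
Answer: -64956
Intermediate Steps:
n(y, b) = -4 + 4*y
X(H) = -4*(-2 + H)²*(H² + 7*H) (X(H) = ((H² + 7*H)*(-2 + H)²)*(-4) = ((-2 + H)²*(H² + 7*H))*(-4) = -4*(-2 + H)²*(H² + 7*H))
X(10 + 1) - n(202, -19) = -4*(10 + 1)*(-2 + (10 + 1))²*(7 + (10 + 1)) - (-4 + 4*202) = -4*11*(-2 + 11)²*(7 + 11) - (-4 + 808) = -4*11*9²*18 - 1*804 = -4*11*81*18 - 804 = -64152 - 804 = -64956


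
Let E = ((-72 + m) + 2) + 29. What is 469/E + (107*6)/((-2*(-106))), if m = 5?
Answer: -19079/1908 ≈ -9.9995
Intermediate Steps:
E = -36 (E = ((-72 + 5) + 2) + 29 = (-67 + 2) + 29 = -65 + 29 = -36)
469/E + (107*6)/((-2*(-106))) = 469/(-36) + (107*6)/((-2*(-106))) = 469*(-1/36) + 642/212 = -469/36 + 642*(1/212) = -469/36 + 321/106 = -19079/1908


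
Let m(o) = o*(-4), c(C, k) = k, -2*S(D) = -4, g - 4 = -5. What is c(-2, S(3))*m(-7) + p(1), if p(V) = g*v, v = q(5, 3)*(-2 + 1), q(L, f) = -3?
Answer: 53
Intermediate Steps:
g = -1 (g = 4 - 5 = -1)
v = 3 (v = -3*(-2 + 1) = -3*(-1) = 3)
S(D) = 2 (S(D) = -1/2*(-4) = 2)
m(o) = -4*o
p(V) = -3 (p(V) = -1*3 = -3)
c(-2, S(3))*m(-7) + p(1) = 2*(-4*(-7)) - 3 = 2*28 - 3 = 56 - 3 = 53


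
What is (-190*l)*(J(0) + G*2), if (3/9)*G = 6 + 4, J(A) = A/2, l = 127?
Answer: -1447800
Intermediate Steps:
J(A) = A/2 (J(A) = A*(½) = A/2)
G = 30 (G = 3*(6 + 4) = 3*10 = 30)
(-190*l)*(J(0) + G*2) = (-190*127)*((½)*0 + 30*2) = -24130*(0 + 60) = -24130*60 = -1447800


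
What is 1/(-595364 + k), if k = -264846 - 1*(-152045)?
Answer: -1/708165 ≈ -1.4121e-6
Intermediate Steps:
k = -112801 (k = -264846 + 152045 = -112801)
1/(-595364 + k) = 1/(-595364 - 112801) = 1/(-708165) = -1/708165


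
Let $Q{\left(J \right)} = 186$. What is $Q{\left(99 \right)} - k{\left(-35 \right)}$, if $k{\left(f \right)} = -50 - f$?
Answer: $201$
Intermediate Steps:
$Q{\left(99 \right)} - k{\left(-35 \right)} = 186 - \left(-50 - -35\right) = 186 - \left(-50 + 35\right) = 186 - -15 = 186 + 15 = 201$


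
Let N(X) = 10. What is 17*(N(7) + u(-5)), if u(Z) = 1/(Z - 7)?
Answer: 2023/12 ≈ 168.58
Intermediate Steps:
u(Z) = 1/(-7 + Z)
17*(N(7) + u(-5)) = 17*(10 + 1/(-7 - 5)) = 17*(10 + 1/(-12)) = 17*(10 - 1/12) = 17*(119/12) = 2023/12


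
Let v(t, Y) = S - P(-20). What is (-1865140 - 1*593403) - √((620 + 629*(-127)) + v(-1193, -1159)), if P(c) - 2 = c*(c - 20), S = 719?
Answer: -2458543 - I*√79346 ≈ -2.4585e+6 - 281.68*I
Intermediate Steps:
P(c) = 2 + c*(-20 + c) (P(c) = 2 + c*(c - 20) = 2 + c*(-20 + c))
v(t, Y) = -83 (v(t, Y) = 719 - (2 + (-20)² - 20*(-20)) = 719 - (2 + 400 + 400) = 719 - 1*802 = 719 - 802 = -83)
(-1865140 - 1*593403) - √((620 + 629*(-127)) + v(-1193, -1159)) = (-1865140 - 1*593403) - √((620 + 629*(-127)) - 83) = (-1865140 - 593403) - √((620 - 79883) - 83) = -2458543 - √(-79263 - 83) = -2458543 - √(-79346) = -2458543 - I*√79346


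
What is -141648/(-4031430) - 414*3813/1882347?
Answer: -26056889506/32429701565 ≈ -0.80349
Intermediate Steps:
-141648/(-4031430) - 414*3813/1882347 = -141648*(-1/4031430) - 1578582*1/1882347 = 1816/51685 - 526194/627449 = -26056889506/32429701565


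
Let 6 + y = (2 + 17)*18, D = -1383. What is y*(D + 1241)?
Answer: -47712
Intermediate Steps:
y = 336 (y = -6 + (2 + 17)*18 = -6 + 19*18 = -6 + 342 = 336)
y*(D + 1241) = 336*(-1383 + 1241) = 336*(-142) = -47712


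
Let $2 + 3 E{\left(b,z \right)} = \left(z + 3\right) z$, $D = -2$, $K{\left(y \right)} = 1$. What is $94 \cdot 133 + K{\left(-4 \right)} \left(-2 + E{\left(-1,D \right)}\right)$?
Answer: $\frac{37496}{3} \approx 12499.0$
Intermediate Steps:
$E{\left(b,z \right)} = - \frac{2}{3} + \frac{z \left(3 + z\right)}{3}$ ($E{\left(b,z \right)} = - \frac{2}{3} + \frac{\left(z + 3\right) z}{3} = - \frac{2}{3} + \frac{\left(3 + z\right) z}{3} = - \frac{2}{3} + \frac{z \left(3 + z\right)}{3}$)
$94 \cdot 133 + K{\left(-4 \right)} \left(-2 + E{\left(-1,D \right)}\right) = 94 \cdot 133 + 1 \left(-2 - \left(\frac{8}{3} - \frac{4}{3}\right)\right) = 12502 + 1 \left(-2 - \frac{4}{3}\right) = 12502 + 1 \left(- \frac{10}{3}\right) = 12502 - \frac{10}{3} = \frac{37496}{3}$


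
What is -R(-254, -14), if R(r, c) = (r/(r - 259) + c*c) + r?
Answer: 29500/513 ≈ 57.505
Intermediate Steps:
R(r, c) = r + c**2 + r/(-259 + r) (R(r, c) = (r/(-259 + r) + c**2) + r = (c**2 + r/(-259 + r)) + r = r + c**2 + r/(-259 + r))
-R(-254, -14) = -((-254)**2 - 259*(-14)**2 - 258*(-254) - 254*(-14)**2)/(-259 - 254) = -(64516 - 259*196 + 65532 - 254*196)/(-513) = -(-1)*(64516 - 50764 + 65532 - 49784)/513 = -(-1)*29500/513 = -1*(-29500/513) = 29500/513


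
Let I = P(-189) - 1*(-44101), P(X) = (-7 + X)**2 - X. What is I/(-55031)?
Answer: -82706/55031 ≈ -1.5029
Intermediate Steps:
I = 82706 (I = ((-7 - 189)**2 - 1*(-189)) - 1*(-44101) = ((-196)**2 + 189) + 44101 = (38416 + 189) + 44101 = 38605 + 44101 = 82706)
I/(-55031) = 82706/(-55031) = 82706*(-1/55031) = -82706/55031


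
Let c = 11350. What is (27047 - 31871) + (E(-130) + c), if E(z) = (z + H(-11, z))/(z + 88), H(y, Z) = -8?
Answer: 45705/7 ≈ 6529.3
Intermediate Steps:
E(z) = (-8 + z)/(88 + z) (E(z) = (z - 8)/(z + 88) = (-8 + z)/(88 + z))
(27047 - 31871) + (E(-130) + c) = (27047 - 31871) + ((-8 - 130)/(88 - 130) + 11350) = -4824 + (-138/(-42) + 11350) = -4824 + (-1/42*(-138) + 11350) = -4824 + (23/7 + 11350) = -4824 + 79473/7 = 45705/7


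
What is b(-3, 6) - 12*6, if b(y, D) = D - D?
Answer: -72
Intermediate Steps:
b(y, D) = 0
b(-3, 6) - 12*6 = 0 - 12*6 = 0 - 72 = -72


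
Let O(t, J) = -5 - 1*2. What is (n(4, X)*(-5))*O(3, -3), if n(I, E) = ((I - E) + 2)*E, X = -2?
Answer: -560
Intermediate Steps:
O(t, J) = -7 (O(t, J) = -5 - 2 = -7)
n(I, E) = E*(2 + I - E) (n(I, E) = (2 + I - E)*E = E*(2 + I - E))
(n(4, X)*(-5))*O(3, -3) = (-2*(2 + 4 - 1*(-2))*(-5))*(-7) = (-2*(2 + 4 + 2)*(-5))*(-7) = (-2*8*(-5))*(-7) = -16*(-5)*(-7) = 80*(-7) = -560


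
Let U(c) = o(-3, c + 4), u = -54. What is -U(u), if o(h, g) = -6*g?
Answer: -300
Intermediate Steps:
U(c) = -24 - 6*c (U(c) = -6*(c + 4) = -6*(4 + c) = -24 - 6*c)
-U(u) = -(-24 - 6*(-54)) = -(-24 + 324) = -1*300 = -300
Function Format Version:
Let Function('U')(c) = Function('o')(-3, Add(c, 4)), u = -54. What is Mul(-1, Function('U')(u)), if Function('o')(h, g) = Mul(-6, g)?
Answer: -300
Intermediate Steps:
Function('U')(c) = Add(-24, Mul(-6, c)) (Function('U')(c) = Mul(-6, Add(c, 4)) = Mul(-6, Add(4, c)) = Add(-24, Mul(-6, c)))
Mul(-1, Function('U')(u)) = Mul(-1, Add(-24, Mul(-6, -54))) = Mul(-1, Add(-24, 324)) = Mul(-1, 300) = -300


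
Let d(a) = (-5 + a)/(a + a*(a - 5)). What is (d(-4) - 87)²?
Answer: 7800849/1024 ≈ 7618.0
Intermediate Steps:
d(a) = (-5 + a)/(a + a*(-5 + a))
(d(-4) - 87)² = ((-5 - 4)/((-4)*(-4 - 4)) - 87)² = (-¼*(-9)/(-8) - 87)² = (-¼*(-⅛)*(-9) - 87)² = (-9/32 - 87)² = (-2793/32)² = 7800849/1024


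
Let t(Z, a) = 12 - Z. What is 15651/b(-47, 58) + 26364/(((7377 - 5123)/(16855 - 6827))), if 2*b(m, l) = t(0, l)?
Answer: 11750337/98 ≈ 1.1990e+5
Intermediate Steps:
b(m, l) = 6 (b(m, l) = (12 - 1*0)/2 = (12 + 0)/2 = (½)*12 = 6)
15651/b(-47, 58) + 26364/(((7377 - 5123)/(16855 - 6827))) = 15651/6 + 26364/(((7377 - 5123)/(16855 - 6827))) = 15651*(⅙) + 26364/((2254/10028)) = 5217/2 + 26364/((2254*(1/10028))) = 5217/2 + 26364/(49/218) = 5217/2 + 26364*(218/49) = 5217/2 + 5747352/49 = 11750337/98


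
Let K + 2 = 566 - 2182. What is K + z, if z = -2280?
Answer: -3898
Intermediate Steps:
K = -1618 (K = -2 + (566 - 2182) = -2 - 1616 = -1618)
K + z = -1618 - 2280 = -3898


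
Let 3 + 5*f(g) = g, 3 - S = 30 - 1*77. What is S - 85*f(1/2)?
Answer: 185/2 ≈ 92.500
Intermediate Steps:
S = 50 (S = 3 - (30 - 1*77) = 3 - (30 - 77) = 3 - 1*(-47) = 3 + 47 = 50)
f(g) = -⅗ + g/5
S - 85*f(1/2) = 50 - 85*(-⅗ + (⅕)/2) = 50 - 85*(-⅗ + (⅕)*(½)) = 50 - 85*(-⅗ + ⅒) = 50 - 85*(-½) = 50 + 85/2 = 185/2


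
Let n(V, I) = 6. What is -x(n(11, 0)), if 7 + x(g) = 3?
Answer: 4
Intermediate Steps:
x(g) = -4 (x(g) = -7 + 3 = -4)
-x(n(11, 0)) = -1*(-4) = 4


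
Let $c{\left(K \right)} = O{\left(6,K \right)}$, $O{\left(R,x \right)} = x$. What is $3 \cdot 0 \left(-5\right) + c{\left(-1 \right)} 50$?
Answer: $-50$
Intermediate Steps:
$c{\left(K \right)} = K$
$3 \cdot 0 \left(-5\right) + c{\left(-1 \right)} 50 = 3 \cdot 0 \left(-5\right) - 50 = 0 \left(-5\right) - 50 = 0 - 50 = -50$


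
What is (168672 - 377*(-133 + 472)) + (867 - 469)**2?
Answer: 199273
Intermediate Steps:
(168672 - 377*(-133 + 472)) + (867 - 469)**2 = (168672 - 377*339) + 398**2 = (168672 - 127803) + 158404 = 40869 + 158404 = 199273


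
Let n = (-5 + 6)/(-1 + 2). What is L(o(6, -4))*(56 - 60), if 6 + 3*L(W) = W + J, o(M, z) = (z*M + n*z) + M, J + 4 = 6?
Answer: 104/3 ≈ 34.667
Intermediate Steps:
n = 1 (n = 1/1 = 1*1 = 1)
J = 2 (J = -4 + 6 = 2)
o(M, z) = M + z + M*z (o(M, z) = (z*M + 1*z) + M = (M*z + z) + M = (z + M*z) + M = M + z + M*z)
L(W) = -4/3 + W/3 (L(W) = -2 + (W + 2)/3 = -2 + (2 + W)/3 = -2 + (⅔ + W/3) = -4/3 + W/3)
L(o(6, -4))*(56 - 60) = (-4/3 + (6 - 4 + 6*(-4))/3)*(56 - 60) = (-4/3 + (6 - 4 - 24)/3)*(-4) = (-4/3 + (⅓)*(-22))*(-4) = (-4/3 - 22/3)*(-4) = -26/3*(-4) = 104/3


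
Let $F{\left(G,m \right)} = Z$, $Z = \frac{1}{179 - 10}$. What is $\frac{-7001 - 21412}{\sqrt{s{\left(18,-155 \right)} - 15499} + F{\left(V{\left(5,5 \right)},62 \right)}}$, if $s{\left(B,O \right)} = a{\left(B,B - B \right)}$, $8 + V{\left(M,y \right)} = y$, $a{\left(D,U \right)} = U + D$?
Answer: $\frac{4801797 i}{- i + 169 \sqrt{15481}} \approx -0.01086 + 228.36 i$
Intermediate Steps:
$a{\left(D,U \right)} = D + U$
$V{\left(M,y \right)} = -8 + y$
$s{\left(B,O \right)} = B$ ($s{\left(B,O \right)} = B + \left(B - B\right) = B + 0 = B$)
$Z = \frac{1}{169} \approx 0.0059172$
$F{\left(G,m \right)} = \frac{1}{169}$
$\frac{-7001 - 21412}{\sqrt{s{\left(18,-155 \right)} - 15499} + F{\left(V{\left(5,5 \right)},62 \right)}} = \frac{-7001 - 21412}{\sqrt{18 - 15499} + \frac{1}{169}} = - \frac{28413}{\sqrt{-15481} + \frac{1}{169}} = - \frac{28413}{i \sqrt{15481} + \frac{1}{169}} = - \frac{28413}{\frac{1}{169} + i \sqrt{15481}}$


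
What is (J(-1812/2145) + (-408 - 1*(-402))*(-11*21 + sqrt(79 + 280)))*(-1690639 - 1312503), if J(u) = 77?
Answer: -4393596746 + 18018852*sqrt(359) ≈ -4.0522e+9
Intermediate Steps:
(J(-1812/2145) + (-408 - 1*(-402))*(-11*21 + sqrt(79 + 280)))*(-1690639 - 1312503) = (77 + (-408 - 1*(-402))*(-11*21 + sqrt(79 + 280)))*(-1690639 - 1312503) = (77 + (-408 + 402)*(-231 + sqrt(359)))*(-3003142) = (77 - 6*(-231 + sqrt(359)))*(-3003142) = (77 + (1386 - 6*sqrt(359)))*(-3003142) = (1463 - 6*sqrt(359))*(-3003142) = -4393596746 + 18018852*sqrt(359)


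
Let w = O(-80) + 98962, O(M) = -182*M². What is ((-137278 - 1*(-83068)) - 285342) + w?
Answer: -1405390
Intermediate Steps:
w = -1065838 (w = -182*(-80)² + 98962 = -182*6400 + 98962 = -1164800 + 98962 = -1065838)
((-137278 - 1*(-83068)) - 285342) + w = ((-137278 - 1*(-83068)) - 285342) - 1065838 = ((-137278 + 83068) - 285342) - 1065838 = (-54210 - 285342) - 1065838 = -339552 - 1065838 = -1405390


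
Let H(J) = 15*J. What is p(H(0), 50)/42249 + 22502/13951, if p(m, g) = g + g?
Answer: 952082098/589415799 ≈ 1.6153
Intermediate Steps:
p(m, g) = 2*g
p(H(0), 50)/42249 + 22502/13951 = (2*50)/42249 + 22502/13951 = 100*(1/42249) + 22502*(1/13951) = 100/42249 + 22502/13951 = 952082098/589415799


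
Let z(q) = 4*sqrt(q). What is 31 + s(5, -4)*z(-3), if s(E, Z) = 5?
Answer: 31 + 20*I*sqrt(3) ≈ 31.0 + 34.641*I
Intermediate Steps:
31 + s(5, -4)*z(-3) = 31 + 5*(4*sqrt(-3)) = 31 + 5*(4*(I*sqrt(3))) = 31 + 5*(4*I*sqrt(3)) = 31 + 20*I*sqrt(3)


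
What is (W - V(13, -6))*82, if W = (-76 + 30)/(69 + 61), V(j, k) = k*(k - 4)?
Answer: -321686/65 ≈ -4949.0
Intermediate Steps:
V(j, k) = k*(-4 + k)
W = -23/65 (W = -46/130 = -46*1/130 = -23/65 ≈ -0.35385)
(W - V(13, -6))*82 = (-23/65 - (-6)*(-4 - 6))*82 = (-23/65 - (-6)*(-10))*82 = (-23/65 - 1*60)*82 = (-23/65 - 60)*82 = -3923/65*82 = -321686/65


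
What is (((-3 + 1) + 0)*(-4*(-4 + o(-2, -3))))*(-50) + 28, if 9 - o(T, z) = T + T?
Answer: -3572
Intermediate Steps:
o(T, z) = 9 - 2*T (o(T, z) = 9 - (T + T) = 9 - 2*T)
(((-3 + 1) + 0)*(-4*(-4 + o(-2, -3))))*(-50) + 28 = (((-3 + 1) + 0)*(-4*(-4 + (9 - 2*(-2)))))*(-50) + 28 = ((-2 + 0)*(-4*(-4 + (9 + 4))))*(-50) + 28 = -(-8)*(-4 + 13)*(-50) + 28 = -(-8)*9*(-50) + 28 = -2*(-36)*(-50) + 28 = 72*(-50) + 28 = -3600 + 28 = -3572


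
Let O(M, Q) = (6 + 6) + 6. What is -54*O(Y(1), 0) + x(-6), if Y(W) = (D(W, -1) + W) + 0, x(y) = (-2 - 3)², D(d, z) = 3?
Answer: -947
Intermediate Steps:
x(y) = 25 (x(y) = (-5)² = 25)
Y(W) = 3 + W (Y(W) = (3 + W) + 0 = 3 + W)
O(M, Q) = 18 (O(M, Q) = 12 + 6 = 18)
-54*O(Y(1), 0) + x(-6) = -54*18 + 25 = -972 + 25 = -947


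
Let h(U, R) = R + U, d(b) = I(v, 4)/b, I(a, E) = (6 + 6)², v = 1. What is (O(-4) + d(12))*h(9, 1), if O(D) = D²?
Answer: 280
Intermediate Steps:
I(a, E) = 144 (I(a, E) = 12² = 144)
d(b) = 144/b
(O(-4) + d(12))*h(9, 1) = ((-4)² + 144/12)*(1 + 9) = (16 + 144*(1/12))*10 = (16 + 12)*10 = 28*10 = 280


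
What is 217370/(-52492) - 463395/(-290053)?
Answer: -19362145135/7612731038 ≈ -2.5434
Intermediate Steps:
217370/(-52492) - 463395/(-290053) = 217370*(-1/52492) - 463395*(-1/290053) = -108685/26246 + 463395/290053 = -19362145135/7612731038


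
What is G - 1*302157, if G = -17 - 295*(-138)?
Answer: -261464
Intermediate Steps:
G = 40693 (G = -17 + 40710 = 40693)
G - 1*302157 = 40693 - 1*302157 = 40693 - 302157 = -261464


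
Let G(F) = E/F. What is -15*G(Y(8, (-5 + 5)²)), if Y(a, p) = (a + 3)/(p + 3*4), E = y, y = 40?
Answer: -7200/11 ≈ -654.54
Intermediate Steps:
E = 40
Y(a, p) = (3 + a)/(12 + p) (Y(a, p) = (3 + a)/(p + 12) = (3 + a)/(12 + p))
G(F) = 40/F
-15*G(Y(8, (-5 + 5)²)) = -600/((3 + 8)/(12 + (-5 + 5)²)) = -600/(11/(12 + 0²)) = -600/(11/(12 + 0)) = -600/(11/12) = -600/((1/12)*11) = -600/11/12 = -600*12/11 = -15*480/11 = -7200/11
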